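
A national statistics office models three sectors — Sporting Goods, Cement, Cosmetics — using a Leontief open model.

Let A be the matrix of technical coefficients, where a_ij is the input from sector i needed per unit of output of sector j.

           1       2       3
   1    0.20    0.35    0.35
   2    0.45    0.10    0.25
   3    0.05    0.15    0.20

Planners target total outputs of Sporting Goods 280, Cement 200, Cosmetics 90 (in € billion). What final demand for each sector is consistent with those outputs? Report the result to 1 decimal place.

I − A =
  [   0.80    -0.35    -0.35]
  [  -0.45     0.90    -0.25]
  [  -0.05    -0.15     0.80]
d = (I − A) x:
  d_1 = (+0.80)·280 + (-0.35)·200 + (-0.35)·90 = 122.5
  d_2 = (-0.45)·280 + (+0.90)·200 + (-0.25)·90 = 31.5
  d_3 = (-0.05)·280 + (-0.15)·200 + (+0.80)·90 = 28.0

d_1 = 122.5, d_2 = 31.5, d_3 = 28.0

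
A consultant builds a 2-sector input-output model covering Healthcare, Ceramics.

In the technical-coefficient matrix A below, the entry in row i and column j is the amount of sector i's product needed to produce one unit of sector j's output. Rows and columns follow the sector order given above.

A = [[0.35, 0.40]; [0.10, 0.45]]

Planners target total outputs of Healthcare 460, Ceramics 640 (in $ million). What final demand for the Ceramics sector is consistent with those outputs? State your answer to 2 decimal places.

I − A =
  [   0.65    -0.40]
  [  -0.10     0.55]
d = (I − A) x:
  d_H = (+0.65)·460 + (-0.40)·640 = 43.00
  d_C = (-0.10)·460 + (+0.55)·640 = 306.00

d_C = 306.00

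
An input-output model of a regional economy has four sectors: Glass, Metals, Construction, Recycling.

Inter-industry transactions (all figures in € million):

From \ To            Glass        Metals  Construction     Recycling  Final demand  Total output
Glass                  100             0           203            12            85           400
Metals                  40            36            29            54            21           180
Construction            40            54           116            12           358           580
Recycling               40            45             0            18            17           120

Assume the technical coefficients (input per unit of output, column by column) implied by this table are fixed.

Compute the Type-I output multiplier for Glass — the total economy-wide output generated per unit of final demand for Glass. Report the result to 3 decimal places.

Technical coefficients a_ij = z_ij / X_j:
  a_11 = 100/400 = 0.25, a_21 = 40/400 = 0.10, a_31 = 40/400 = 0.10, a_41 = 40/400 = 0.10
  a_12 = 0/180 = 0.00, a_22 = 36/180 = 0.20, a_32 = 54/180 = 0.30, a_42 = 45/180 = 0.25
  a_13 = 203/580 = 0.35, a_23 = 29/580 = 0.05, a_33 = 116/580 = 0.20, a_43 = 0/580 = 0.00
  a_14 = 12/120 = 0.10, a_24 = 54/120 = 0.45, a_34 = 12/120 = 0.10, a_44 = 18/120 = 0.15
I − A =
  [   0.75     0.00    -0.35    -0.10]
  [  -0.10     0.80    -0.05    -0.45]
  [  -0.10    -0.30     0.80    -0.10]
  [  -0.10    -0.25     0.00     0.85]
Compute the cofactors C_ij = (−1)^(i+j)·(3×3 minor ij) of I−A; the adjugate is their transpose:
adj(I−A) = Cᵀ =
  [ 0.440000   0.118000   0.199875   0.137750]
  [ 0.108750   0.468750   0.076875   0.270000]
  [ 0.106250   0.209500   0.415125   0.172250]
  [ 0.083750   0.151750   0.046125   0.430250]
det(I−A) = Σ_j (I−A)_1j·C_1j = (0.75)(0.440000) + (0.00)(0.108750) + (-0.35)(0.106250) + (-0.10)(0.083750) = 0.2844375
(I − A)⁻¹ = adj(I−A) / det(I−A) ≈
  [   1.5469     0.4149     0.7027     0.4843]
  [   0.3823     1.6480     0.2703     0.9492]
  [   0.3735     0.7365     1.4595     0.6056]
  [   0.2944     0.5335     0.1622     1.5126]
The output multiplier for sector j is the column-j sum of the Leontief inverse (I − A)⁻¹ = adj(I−A) / det(I−A).
Column 1 of adj(I−A): (0.440000, 0.108750, 0.106250, 0.083750); det(I−A) = 0.2844375.
m_1 = (0.440000 + 0.108750 + 0.106250 + 0.083750) / 0.2844375 = 0.73875 / 0.2844375 ≈ 2.597.

m_1 = 2.597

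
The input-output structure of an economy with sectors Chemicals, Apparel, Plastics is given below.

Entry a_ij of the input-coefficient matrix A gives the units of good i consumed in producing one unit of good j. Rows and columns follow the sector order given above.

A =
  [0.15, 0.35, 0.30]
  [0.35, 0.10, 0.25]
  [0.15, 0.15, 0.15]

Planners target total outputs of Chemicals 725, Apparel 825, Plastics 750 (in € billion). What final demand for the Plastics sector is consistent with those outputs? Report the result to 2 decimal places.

d_P = 405.00

I − A =
  [   0.85    -0.35    -0.30]
  [  -0.35     0.90    -0.25]
  [  -0.15    -0.15     0.85]
d = (I − A) x:
  d_C = (+0.85)·725 + (-0.35)·825 + (-0.30)·750 = 102.50
  d_A = (-0.35)·725 + (+0.90)·825 + (-0.25)·750 = 301.25
  d_P = (-0.15)·725 + (-0.15)·825 + (+0.85)·750 = 405.00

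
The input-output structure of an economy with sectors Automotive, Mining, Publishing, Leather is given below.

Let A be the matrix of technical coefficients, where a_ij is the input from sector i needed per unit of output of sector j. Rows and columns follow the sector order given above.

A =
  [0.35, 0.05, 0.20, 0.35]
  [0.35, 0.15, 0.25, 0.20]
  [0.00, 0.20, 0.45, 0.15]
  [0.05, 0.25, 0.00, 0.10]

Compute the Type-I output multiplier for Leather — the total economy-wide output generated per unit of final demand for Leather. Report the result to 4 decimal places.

m_L = 4.3437

I − A =
  [   0.65    -0.05    -0.20    -0.35]
  [  -0.35     0.85    -0.25    -0.20]
  [   0.00    -0.20     0.55    -0.15]
  [  -0.05    -0.25     0.00     0.90]
Compute the cofactors C_ij = (−1)^(i+j)·(3×3 minor ij) of I−A; the adjugate is their transpose:
adj(I−A) = Cᵀ =
  [ 0.338875   0.116375   0.176125   0.187000]
  [ 0.180625   0.310625   0.206875   0.173750]
  [ 0.084500   0.138250   0.403000   0.130750]
  [ 0.069000   0.092750   0.067250   0.247750]
det(I−A) = Σ_j (I−A)_1j·C_1j = (0.65)(0.338875) + (-0.05)(0.180625) + (-0.20)(0.084500) + (-0.35)(0.069000) = 0.1701875
(I − A)⁻¹ = adj(I−A) / det(I−A) ≈
  [   1.99119     0.68380     1.03489     1.09879]
  [   1.06133     1.82519     1.21557     1.02093]
  [   0.49651     0.81234     2.36798     0.76827]
  [   0.40544     0.54499     0.39515     1.45575]
The output multiplier for sector j is the column-j sum of the Leontief inverse (I − A)⁻¹ = adj(I−A) / det(I−A).
Column L of adj(I−A): (0.187000, 0.173750, 0.130750, 0.247750); det(I−A) = 0.1701875.
m_L = (0.187000 + 0.173750 + 0.130750 + 0.247750) / 0.1701875 = 0.73925 / 0.1701875 ≈ 4.3437.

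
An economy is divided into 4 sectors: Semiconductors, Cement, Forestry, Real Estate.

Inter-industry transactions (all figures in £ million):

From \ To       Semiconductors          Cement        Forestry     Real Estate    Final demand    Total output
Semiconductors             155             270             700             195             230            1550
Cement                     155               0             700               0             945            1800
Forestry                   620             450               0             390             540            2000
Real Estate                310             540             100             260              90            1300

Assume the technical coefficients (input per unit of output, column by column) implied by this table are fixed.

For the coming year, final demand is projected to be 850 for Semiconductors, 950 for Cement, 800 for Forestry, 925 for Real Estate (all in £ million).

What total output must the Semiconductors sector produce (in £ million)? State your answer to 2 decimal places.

x_S = 3379.93

Technical coefficients a_ij = z_ij / X_j:
  a_SS = 155/1550 = 0.10, a_CS = 155/1550 = 0.10, a_FS = 620/1550 = 0.40, a_RS = 310/1550 = 0.20
  a_SC = 270/1800 = 0.15, a_CC = 0/1800 = 0.00, a_FC = 450/1800 = 0.25, a_RC = 540/1800 = 0.30
  a_SF = 700/2000 = 0.35, a_CF = 700/2000 = 0.35, a_FF = 0/2000 = 0.00, a_RF = 100/2000 = 0.05
  a_SR = 195/1300 = 0.15, a_CR = 0/1300 = 0.00, a_FR = 390/1300 = 0.30, a_RR = 260/1300 = 0.20
I − A =
  [   0.90    -0.15    -0.35    -0.15]
  [  -0.10     1.00    -0.35     0.00]
  [  -0.40    -0.25     1.00    -0.30]
  [  -0.20    -0.30    -0.05     0.80]
Compute the cofactors C_ij = (−1)^(i+j)·(3×3 minor ij) of I−A; the adjugate is their transpose:
adj(I−A) = Cᵀ =
  [ 0.683500   0.266125   0.345250   0.257625]
  [ 0.211500   0.540500   0.270250   0.141000]
  [ 0.409000   0.328500   0.673500   0.329250]
  [ 0.275750   0.289750   0.229750   0.636500]
det(I−A) = Σ_j (I−A)_1j·C_1j = (0.90)(0.683500) + (-0.15)(0.211500) + (-0.35)(0.409000) + (-0.15)(0.275750) = 0.3989125
(I − A)⁻¹ = adj(I−A) / det(I−A) ≈
  [   1.7134     0.6671     0.8655     0.6458]
  [   0.5302     1.3549     0.6775     0.3535]
  [   1.0253     0.8235     1.6883     0.8254]
  [   0.6913     0.7263     0.5759     1.5956]
x = (I − A)⁻¹ d = adj(I−A)·d / det(I−A), with det(I−A) = 0.3989125:
  x_S = (0.683500·850 + 0.266125·950 + 0.345250·800 + 0.257625·925) / 0.3989125 = 1348.296875 / 0.3989125 ≈ 3379.93
  x_C = (0.211500·850 + 0.540500·950 + 0.270250·800 + 0.141000·925) / 0.3989125 = 1039.875 / 0.3989125 ≈ 2606.77
  x_F = (0.409000·850 + 0.328500·950 + 0.673500·800 + 0.329250·925) / 0.3989125 = 1503.08125 / 0.3989125 ≈ 3767.95
  x_R = (0.275750·850 + 0.289750·950 + 0.229750·800 + 0.636500·925) / 0.3989125 = 1282.2125 / 0.3989125 ≈ 3214.27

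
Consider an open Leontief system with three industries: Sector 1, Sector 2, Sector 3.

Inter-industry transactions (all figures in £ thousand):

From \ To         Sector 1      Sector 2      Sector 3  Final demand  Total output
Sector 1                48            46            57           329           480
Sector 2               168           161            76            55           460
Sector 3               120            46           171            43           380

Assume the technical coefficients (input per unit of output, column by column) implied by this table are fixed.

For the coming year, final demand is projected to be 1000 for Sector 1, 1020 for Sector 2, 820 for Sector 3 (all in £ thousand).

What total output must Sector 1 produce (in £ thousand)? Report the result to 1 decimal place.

Technical coefficients a_ij = z_ij / X_j:
  a_11 = 48/480 = 0.10, a_21 = 168/480 = 0.35, a_31 = 120/480 = 0.25
  a_12 = 46/460 = 0.10, a_22 = 161/460 = 0.35, a_32 = 46/460 = 0.10
  a_13 = 57/380 = 0.15, a_23 = 76/380 = 0.20, a_33 = 171/380 = 0.45
I − A =
  [   0.90    -0.10    -0.15]
  [  -0.35     0.65    -0.20]
  [  -0.25    -0.10     0.55]
Cofactors of I−A, C_ij = (−1)^(i+j)·(minor ij) (rows/columns in the sector order above):
  C_11 = (0.65)(0.55) − (-0.20)(-0.10) = 0.3375
  C_12 = −[(-0.35)(0.55) − (-0.20)(-0.25)] = 0.2425
  C_13 = (-0.35)(-0.10) − (0.65)(-0.25) = 0.1975
  C_21 = −[(-0.10)(0.55) − (-0.15)(-0.10)] = 0.0700
  C_22 = (0.90)(0.55) − (-0.15)(-0.25) = 0.4575
  C_23 = −[(0.90)(-0.10) − (-0.10)(-0.25)] = 0.1150
  C_31 = (-0.10)(-0.20) − (-0.15)(0.65) = 0.1175
  C_32 = −[(0.90)(-0.20) − (-0.15)(-0.35)] = 0.2325
  C_33 = (0.90)(0.65) − (-0.10)(-0.35) = 0.5500
det(I−A) = Σ_j (I−A)_1j·C_1j = (0.90)(0.3375) + (-0.10)(0.2425) + (-0.15)(0.1975) = 0.249875
adj(I−A) = Cᵀ =
  [ 0.3375   0.0700   0.1175]
  [ 0.2425   0.4575   0.2325]
  [ 0.1975   0.1150   0.5500]
(I − A)⁻¹ = adj(I−A) / det(I−A) ≈
  [   1.3507     0.2801     0.4702]
  [   0.9705     1.8309     0.9305]
  [   0.7904     0.4602     2.2011]
x = (I − A)⁻¹ d = adj(I−A)·d / det(I−A), with det(I−A) = 0.249875:
  x_1 = (0.3375·1000 + 0.0700·1020 + 0.1175·820) / 0.249875 = 505.25 / 0.249875 ≈ 2022.0
  x_2 = (0.2425·1000 + 0.4575·1020 + 0.2325·820) / 0.249875 = 899.80 / 0.249875 ≈ 3601.0
  x_3 = (0.1975·1000 + 0.1150·1020 + 0.5500·820) / 0.249875 = 765.80 / 0.249875 ≈ 3064.7

x_1 = 2022.0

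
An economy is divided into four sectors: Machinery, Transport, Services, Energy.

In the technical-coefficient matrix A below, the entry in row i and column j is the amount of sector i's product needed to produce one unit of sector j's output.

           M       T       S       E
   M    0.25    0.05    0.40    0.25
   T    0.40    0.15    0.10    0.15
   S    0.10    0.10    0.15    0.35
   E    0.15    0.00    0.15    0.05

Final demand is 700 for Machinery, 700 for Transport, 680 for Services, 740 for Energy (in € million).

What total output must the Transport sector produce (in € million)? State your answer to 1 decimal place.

I − A =
  [   0.75    -0.05    -0.40    -0.25]
  [  -0.40     0.85    -0.10    -0.15]
  [  -0.10    -0.10     0.85    -0.35]
  [  -0.15     0.00    -0.15     0.95]
Compute the cofactors C_ij = (−1)^(i+j)·(3×3 minor ij) of I−A; the adjugate is their transpose:
adj(I−A) = Cᵀ =
  [ 0.630000   0.079500   0.360750   0.311250]
  [ 0.338125   0.471625   0.260375   0.259375]
  [ 0.165625   0.074875   0.553625   0.259375]
  [ 0.125625   0.024375   0.144375   0.466875]
det(I−A) = Σ_j (I−A)_1j·C_1j = (0.75)(0.630000) + (-0.05)(0.338125) + (-0.40)(0.165625) + (-0.25)(0.125625) = 0.3579375
(I − A)⁻¹ = adj(I−A) / det(I−A) ≈
  [   1.7601     0.2221     1.0079     0.8696]
  [   0.9446     1.3176     0.7274     0.7246]
  [   0.4627     0.2092     1.5467     0.7246]
  [   0.3510     0.0681     0.4034     1.3043]
x = (I − A)⁻¹ d = adj(I−A)·d / det(I−A), with det(I−A) = 0.3579375:
  x_M = (0.630000·700 + 0.079500·700 + 0.360750·680 + 0.311250·740) / 0.3579375 = 972.285 / 0.3579375 ≈ 2716.4
  x_T = (0.338125·700 + 0.471625·700 + 0.260375·680 + 0.259375·740) / 0.3579375 = 935.8175 / 0.3579375 ≈ 2614.5
  x_S = (0.165625·700 + 0.074875·700 + 0.553625·680 + 0.259375·740) / 0.3579375 = 736.7525 / 0.3579375 ≈ 2058.3
  x_E = (0.125625·700 + 0.024375·700 + 0.144375·680 + 0.466875·740) / 0.3579375 = 548.6625 / 0.3579375 ≈ 1532.8

x_T = 2614.5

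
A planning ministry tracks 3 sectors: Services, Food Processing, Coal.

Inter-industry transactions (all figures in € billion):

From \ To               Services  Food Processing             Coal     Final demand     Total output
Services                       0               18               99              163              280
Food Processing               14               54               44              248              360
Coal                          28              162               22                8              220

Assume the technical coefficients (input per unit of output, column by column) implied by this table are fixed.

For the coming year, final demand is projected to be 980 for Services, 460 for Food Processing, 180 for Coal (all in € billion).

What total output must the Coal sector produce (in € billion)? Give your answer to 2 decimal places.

Technical coefficients a_ij = z_ij / X_j:
  a_SS = 0/280 = 0.00, a_FS = 14/280 = 0.05, a_CS = 28/280 = 0.10
  a_SF = 18/360 = 0.05, a_FF = 54/360 = 0.15, a_CF = 162/360 = 0.45
  a_SC = 99/220 = 0.45, a_FC = 44/220 = 0.20, a_CC = 22/220 = 0.10
I − A =
  [   1.00    -0.05    -0.45]
  [  -0.05     0.85    -0.20]
  [  -0.10    -0.45     0.90]
Cofactors of I−A, C_ij = (−1)^(i+j)·(minor ij) (rows/columns in the sector order above):
  C_11 = (0.85)(0.90) − (-0.20)(-0.45) = 0.6750
  C_12 = −[(-0.05)(0.90) − (-0.20)(-0.10)] = 0.0650
  C_13 = (-0.05)(-0.45) − (0.85)(-0.10) = 0.1075
  C_21 = −[(-0.05)(0.90) − (-0.45)(-0.45)] = 0.2475
  C_22 = (1.00)(0.90) − (-0.45)(-0.10) = 0.8550
  C_23 = −[(1.00)(-0.45) − (-0.05)(-0.10)] = 0.4550
  C_31 = (-0.05)(-0.20) − (-0.45)(0.85) = 0.3925
  C_32 = −[(1.00)(-0.20) − (-0.45)(-0.05)] = 0.2225
  C_33 = (1.00)(0.85) − (-0.05)(-0.05) = 0.8475
det(I−A) = Σ_j (I−A)_1j·C_1j = (1.00)(0.6750) + (-0.05)(0.0650) + (-0.45)(0.1075) = 0.623375
adj(I−A) = Cᵀ =
  [ 0.6750   0.2475   0.3925]
  [ 0.0650   0.8550   0.2225]
  [ 0.1075   0.4550   0.8475]
(I − A)⁻¹ = adj(I−A) / det(I−A) ≈
  [   1.0828     0.3970     0.6296]
  [   0.1043     1.3716     0.3569]
  [   0.1724     0.7299     1.3595]
x = (I − A)⁻¹ d = adj(I−A)·d / det(I−A), with det(I−A) = 0.623375:
  x_S = (0.6750·980 + 0.2475·460 + 0.3925·180) / 0.623375 = 846.00 / 0.623375 ≈ 1357.13
  x_F = (0.0650·980 + 0.8550·460 + 0.2225·180) / 0.623375 = 497.05 / 0.623375 ≈ 797.35
  x_C = (0.1075·980 + 0.4550·460 + 0.8475·180) / 0.623375 = 467.20 / 0.623375 ≈ 749.47

x_C = 749.47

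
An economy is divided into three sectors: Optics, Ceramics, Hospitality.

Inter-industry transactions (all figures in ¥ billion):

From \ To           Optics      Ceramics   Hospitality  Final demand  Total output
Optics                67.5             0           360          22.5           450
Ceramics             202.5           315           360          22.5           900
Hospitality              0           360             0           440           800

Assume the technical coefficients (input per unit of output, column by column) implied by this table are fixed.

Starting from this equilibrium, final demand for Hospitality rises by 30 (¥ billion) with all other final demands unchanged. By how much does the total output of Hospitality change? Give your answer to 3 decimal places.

Technical coefficients a_ij = z_ij / X_j:
  a_OO = 67.5/450 = 0.15, a_CO = 202.5/450 = 0.45, a_HO = 0/450 = 0.00
  a_OC = 0/900 = 0.00, a_CC = 315/900 = 0.35, a_HC = 360/900 = 0.40
  a_OH = 360/800 = 0.45, a_CH = 360/800 = 0.45, a_HH = 0/800 = 0.00
I − A =
  [   0.85     0.00    -0.45]
  [  -0.45     0.65    -0.45]
  [   0.00    -0.40     1.00]
Cofactors of I−A, C_ij = (−1)^(i+j)·(minor ij) (rows/columns in the sector order above):
  C_11 = (0.65)(1.00) − (-0.45)(-0.40) = 0.4700
  C_12 = −[(-0.45)(1.00) − (-0.45)(0.00)] = 0.4500
  C_13 = (-0.45)(-0.40) − (0.65)(0.00) = 0.1800
  C_21 = −[(0.00)(1.00) − (-0.45)(-0.40)] = 0.1800
  C_22 = (0.85)(1.00) − (-0.45)(0.00) = 0.8500
  C_23 = −[(0.85)(-0.40) − (0.00)(0.00)] = 0.3400
  C_31 = (0.00)(-0.45) − (-0.45)(0.65) = 0.2925
  C_32 = −[(0.85)(-0.45) − (-0.45)(-0.45)] = 0.5850
  C_33 = (0.85)(0.65) − (0.00)(-0.45) = 0.5525
det(I−A) = Σ_j (I−A)_1j·C_1j = (0.85)(0.4700) + (0.00)(0.4500) + (-0.45)(0.1800) = 0.3185
adj(I−A) = Cᵀ =
  [ 0.4700   0.1800   0.2925]
  [ 0.4500   0.8500   0.5850]
  [ 0.1800   0.3400   0.5525]
(I − A)⁻¹ = adj(I−A) / det(I−A) ≈
  [   1.4757     0.5651     0.9184]
  [   1.4129     2.6688     1.8367]
  [   0.5651     1.0675     1.7347]
Δx = (I − A)⁻¹ Δd with Δd having +30 in the Hospitality component and 0 elsewhere.
So Δx_H = L_HH · (+30), where L_HH = adj(I−A)_HH / det(I−A) = 0.5525 / 0.3185.
Δx_H = 0.5525 × (+30) / 0.3185 = 16.575 / 0.3185 ≈ 52.041.

Δx_H = 52.041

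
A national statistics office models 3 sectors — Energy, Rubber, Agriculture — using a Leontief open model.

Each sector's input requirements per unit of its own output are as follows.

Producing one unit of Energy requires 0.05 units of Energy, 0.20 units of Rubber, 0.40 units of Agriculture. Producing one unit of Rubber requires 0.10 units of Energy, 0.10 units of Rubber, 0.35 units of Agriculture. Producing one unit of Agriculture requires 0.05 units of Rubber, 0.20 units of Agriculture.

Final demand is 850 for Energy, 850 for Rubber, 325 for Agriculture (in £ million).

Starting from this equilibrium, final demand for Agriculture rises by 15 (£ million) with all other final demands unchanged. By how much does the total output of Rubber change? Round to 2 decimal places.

Δx_2 = 1.10

I − A =
  [   0.95    -0.10     0.00]
  [  -0.20     0.90    -0.05]
  [  -0.40    -0.35     0.80]
Cofactors of I−A, C_ij = (−1)^(i+j)·(minor ij) (rows/columns in the sector order above):
  C_11 = (0.90)(0.80) − (-0.05)(-0.35) = 0.7025
  C_12 = −[(-0.20)(0.80) − (-0.05)(-0.40)] = 0.1800
  C_13 = (-0.20)(-0.35) − (0.90)(-0.40) = 0.4300
  C_21 = −[(-0.10)(0.80) − (0.00)(-0.35)] = 0.0800
  C_22 = (0.95)(0.80) − (0.00)(-0.40) = 0.7600
  C_23 = −[(0.95)(-0.35) − (-0.10)(-0.40)] = 0.3725
  C_31 = (-0.10)(-0.05) − (0.00)(0.90) = 0.0050
  C_32 = −[(0.95)(-0.05) − (0.00)(-0.20)] = 0.0475
  C_33 = (0.95)(0.90) − (-0.10)(-0.20) = 0.8350
det(I−A) = Σ_j (I−A)_1j·C_1j = (0.95)(0.7025) + (-0.10)(0.1800) + (0.00)(0.4300) = 0.649375
adj(I−A) = Cᵀ =
  [ 0.7025   0.0800   0.0050]
  [ 0.1800   0.7600   0.0475]
  [ 0.4300   0.3725   0.8350]
(I − A)⁻¹ = adj(I−A) / det(I−A) ≈
  [   1.0818     0.1232     0.0077]
  [   0.2772     1.1704     0.0731]
  [   0.6622     0.5736     1.2859]
Δx = (I − A)⁻¹ Δd with Δd having +15 in the Agriculture component and 0 elsewhere.
So Δx_2 = L_23 · (+15), where L_23 = adj(I−A)_23 / det(I−A) = 0.0475 / 0.649375.
Δx_2 = 0.0475 × (+15) / 0.649375 = 0.7125 / 0.649375 ≈ 1.10.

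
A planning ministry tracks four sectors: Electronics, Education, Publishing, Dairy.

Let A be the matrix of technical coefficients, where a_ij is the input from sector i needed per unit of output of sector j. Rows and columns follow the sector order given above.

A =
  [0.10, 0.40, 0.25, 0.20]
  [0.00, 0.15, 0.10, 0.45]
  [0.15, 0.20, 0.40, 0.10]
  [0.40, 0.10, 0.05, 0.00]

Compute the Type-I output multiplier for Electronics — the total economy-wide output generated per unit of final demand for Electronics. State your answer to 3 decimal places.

m_1 = 3.660

I − A =
  [   0.90    -0.40    -0.25    -0.20]
  [   0.00     0.85    -0.10    -0.45]
  [  -0.15    -0.20     0.60    -0.10]
  [  -0.40    -0.10    -0.05     1.00]
Compute the cofactors C_ij = (−1)^(i+j)·(3×3 minor ij) of I−A; the adjugate is their transpose:
adj(I−A) = Cᵀ =
  [ 0.453250   0.304500   0.260750   0.253750]
  [ 0.130375   0.438500   0.147250   0.238125]
  [ 0.190750   0.252000   0.584500   0.210000]
  [ 0.203875   0.178250   0.148250   0.403125]
det(I−A) = Σ_j (I−A)_1j·C_1j = (0.90)(0.453250) + (-0.40)(0.130375) + (-0.25)(0.190750) + (-0.20)(0.203875) = 0.2673125
(I − A)⁻¹ = adj(I−A) / det(I−A) ≈
  [   1.6956     1.1391     0.9755     0.9493]
  [   0.4877     1.6404     0.5509     0.8908]
  [   0.7136     0.9427     2.1866     0.7856]
  [   0.7627     0.6668     0.5546     1.5081]
The output multiplier for sector j is the column-j sum of the Leontief inverse (I − A)⁻¹ = adj(I−A) / det(I−A).
Column 1 of adj(I−A): (0.453250, 0.130375, 0.190750, 0.203875); det(I−A) = 0.2673125.
m_1 = (0.453250 + 0.130375 + 0.190750 + 0.203875) / 0.2673125 = 0.97825 / 0.2673125 ≈ 3.660.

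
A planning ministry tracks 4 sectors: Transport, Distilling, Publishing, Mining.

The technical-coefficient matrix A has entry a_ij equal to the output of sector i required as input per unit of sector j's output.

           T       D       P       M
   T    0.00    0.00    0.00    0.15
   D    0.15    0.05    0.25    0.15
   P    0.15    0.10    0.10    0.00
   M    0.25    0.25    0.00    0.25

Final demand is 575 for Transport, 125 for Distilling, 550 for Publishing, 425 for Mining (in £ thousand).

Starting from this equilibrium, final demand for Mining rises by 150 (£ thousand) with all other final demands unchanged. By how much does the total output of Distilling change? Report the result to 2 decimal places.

I − A =
  [   1.00     0.00     0.00    -0.15]
  [  -0.15     0.95    -0.25    -0.15]
  [  -0.15    -0.10     0.90     0.00]
  [  -0.25    -0.25     0.00     0.75]
Compute the cofactors C_ij = (−1)^(i+j)·(3×3 minor ij) of I−A; the adjugate is their transpose:
adj(I−A) = Cᵀ =
  [ 0.588750   0.033750   0.009375   0.124500]
  [ 0.163125   0.641250   0.178125   0.160875]
  [ 0.116250   0.076875   0.633750   0.038625]
  [ 0.250625   0.225000   0.062500   0.830000]
det(I−A) = Σ_j (I−A)_1j·C_1j = (1.00)(0.588750) + (0.00)(0.163125) + (0.00)(0.116250) + (-0.15)(0.250625) = 0.55115625
(I − A)⁻¹ = adj(I−A) / det(I−A) ≈
  [   1.0682     0.0612     0.0170     0.2259]
  [   0.2960     1.1635     0.3232     0.2919]
  [   0.2109     0.1395     1.1499     0.0701]
  [   0.4547     0.4082     0.1134     1.5059]
Δx = (I − A)⁻¹ Δd with Δd having +150 in the Mining component and 0 elsewhere.
So Δx_D = L_DM · (+150), where L_DM = adj(I−A)_DM / det(I−A) = 0.160875 / 0.55115625.
Δx_D = 0.160875 × (+150) / 0.55115625 = 24.13125 / 0.55115625 ≈ 43.78.

Δx_D = 43.78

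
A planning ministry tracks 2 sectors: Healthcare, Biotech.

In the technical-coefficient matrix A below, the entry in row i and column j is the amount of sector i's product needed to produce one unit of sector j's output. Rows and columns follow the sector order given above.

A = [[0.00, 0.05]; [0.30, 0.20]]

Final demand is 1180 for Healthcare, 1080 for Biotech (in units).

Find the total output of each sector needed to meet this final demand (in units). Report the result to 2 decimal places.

I − A =
  [   1.00    -0.05]
  [  -0.30     0.80]
det(I−A) = (1.00)(0.80) − (-0.05)(-0.30) = 0.7850
adj(I−A) = [[0.80, 0.05], [0.30, 1.00]]
(I − A)⁻¹ = adj(I−A) / det(I−A) ≈
  [   1.0191     0.0637]
  [   0.3822     1.2739]
x = (I − A)⁻¹ d = adj(I−A)·d / det(I−A), with det(I−A) = 0.7850:
  x_1 = (0.80·1180 + 0.05·1080) / 0.7850 = 998.00 / 0.7850 ≈ 1271.34
  x_2 = (0.30·1180 + 1.00·1080) / 0.7850 = 1434.00 / 0.7850 ≈ 1826.75

x_1 = 1271.34, x_2 = 1826.75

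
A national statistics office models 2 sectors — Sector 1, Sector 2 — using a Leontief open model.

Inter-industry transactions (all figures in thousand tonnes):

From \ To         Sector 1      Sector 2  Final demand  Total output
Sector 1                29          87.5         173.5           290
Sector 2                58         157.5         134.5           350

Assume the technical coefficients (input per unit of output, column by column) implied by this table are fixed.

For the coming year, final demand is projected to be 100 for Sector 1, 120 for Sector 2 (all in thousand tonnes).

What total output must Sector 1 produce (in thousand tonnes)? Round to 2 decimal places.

Technical coefficients a_ij = z_ij / X_j:
  a_11 = 29/290 = 0.10, a_21 = 58/290 = 0.20
  a_12 = 87.5/350 = 0.25, a_22 = 157.5/350 = 0.45
I − A =
  [   0.90    -0.25]
  [  -0.20     0.55]
det(I−A) = (0.90)(0.55) − (-0.25)(-0.20) = 0.4450
adj(I−A) = [[0.55, 0.25], [0.20, 0.90]]
(I − A)⁻¹ = adj(I−A) / det(I−A) ≈
  [   1.2360     0.5618]
  [   0.4494     2.0225]
x = (I − A)⁻¹ d = adj(I−A)·d / det(I−A), with det(I−A) = 0.4450:
  x_1 = (0.55·100 + 0.25·120) / 0.4450 = 85.00 / 0.4450 ≈ 191.01
  x_2 = (0.20·100 + 0.90·120) / 0.4450 = 128.00 / 0.4450 ≈ 287.64

x_1 = 191.01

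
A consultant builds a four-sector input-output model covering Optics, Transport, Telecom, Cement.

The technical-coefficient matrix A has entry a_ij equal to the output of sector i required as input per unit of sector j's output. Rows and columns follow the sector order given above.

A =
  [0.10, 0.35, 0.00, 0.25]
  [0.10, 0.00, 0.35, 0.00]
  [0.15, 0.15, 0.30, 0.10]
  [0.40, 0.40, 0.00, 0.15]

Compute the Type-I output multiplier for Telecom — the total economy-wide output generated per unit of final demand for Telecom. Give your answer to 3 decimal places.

m_3 = 3.217

I − A =
  [   0.90    -0.35     0.00    -0.25]
  [  -0.10     1.00    -0.35     0.00]
  [  -0.15    -0.15     0.70    -0.10]
  [  -0.40    -0.40     0.00     0.85]
Compute the cofactors C_ij = (−1)^(i+j)·(3×3 minor ij) of I−A; the adjugate is their transpose:
adj(I−A) = Cᵀ =
  [ 0.536375   0.278250   0.139125   0.174125]
  [ 0.118125   0.465500   0.232750   0.062125]
  [ 0.184250   0.209375   0.625250   0.127750]
  [ 0.308000   0.350000   0.175000   0.539875]
det(I−A) = Σ_j (I−A)_1j·C_1j = (0.90)(0.536375) + (-0.35)(0.118125) + (0.00)(0.184250) + (-0.25)(0.308000) = 0.36439375
(I − A)⁻¹ = adj(I−A) / det(I−A) ≈
  [   1.4720     0.7636     0.3818     0.4778]
  [   0.3242     1.2775     0.6387     0.1705]
  [   0.5056     0.5746     1.7159     0.3506]
  [   0.8452     0.9605     0.4802     1.4816]
The output multiplier for sector j is the column-j sum of the Leontief inverse (I − A)⁻¹ = adj(I−A) / det(I−A).
Column 3 of adj(I−A): (0.139125, 0.232750, 0.625250, 0.175000); det(I−A) = 0.36439375.
m_3 = (0.139125 + 0.232750 + 0.625250 + 0.175000) / 0.36439375 = 1.172125 / 0.36439375 ≈ 3.217.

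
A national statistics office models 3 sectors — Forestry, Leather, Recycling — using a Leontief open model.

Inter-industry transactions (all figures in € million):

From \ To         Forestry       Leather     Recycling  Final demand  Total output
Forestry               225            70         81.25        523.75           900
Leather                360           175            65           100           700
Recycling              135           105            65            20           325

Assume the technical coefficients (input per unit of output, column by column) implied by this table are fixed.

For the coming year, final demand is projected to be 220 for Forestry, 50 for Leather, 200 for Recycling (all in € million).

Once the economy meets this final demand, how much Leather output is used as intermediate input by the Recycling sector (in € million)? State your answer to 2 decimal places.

Technical coefficients a_ij = z_ij / X_j:
  a_11 = 225/900 = 0.25, a_21 = 360/900 = 0.40, a_31 = 135/900 = 0.15
  a_12 = 70/700 = 0.10, a_22 = 175/700 = 0.25, a_32 = 105/700 = 0.15
  a_13 = 81.25/325 = 0.25, a_23 = 65/325 = 0.20, a_33 = 65/325 = 0.20
I − A =
  [   0.75    -0.10    -0.25]
  [  -0.40     0.75    -0.20]
  [  -0.15    -0.15     0.80]
Cofactors of I−A, C_ij = (−1)^(i+j)·(minor ij) (rows/columns in the sector order above):
  C_11 = (0.75)(0.80) − (-0.20)(-0.15) = 0.5700
  C_12 = −[(-0.40)(0.80) − (-0.20)(-0.15)] = 0.3500
  C_13 = (-0.40)(-0.15) − (0.75)(-0.15) = 0.1725
  C_21 = −[(-0.10)(0.80) − (-0.25)(-0.15)] = 0.1175
  C_22 = (0.75)(0.80) − (-0.25)(-0.15) = 0.5625
  C_23 = −[(0.75)(-0.15) − (-0.10)(-0.15)] = 0.1275
  C_31 = (-0.10)(-0.20) − (-0.25)(0.75) = 0.2075
  C_32 = −[(0.75)(-0.20) − (-0.25)(-0.40)] = 0.2500
  C_33 = (0.75)(0.75) − (-0.10)(-0.40) = 0.5225
det(I−A) = Σ_j (I−A)_1j·C_1j = (0.75)(0.5700) + (-0.10)(0.3500) + (-0.25)(0.1725) = 0.349375
adj(I−A) = Cᵀ =
  [ 0.5700   0.1175   0.2075]
  [ 0.3500   0.5625   0.2500]
  [ 0.1725   0.1275   0.5225]
(I − A)⁻¹ = adj(I−A) / det(I−A) ≈
  [   1.6315     0.3363     0.5939]
  [   1.0018     1.6100     0.7156]
  [   0.4937     0.3649     1.4955]
First solve x = (I − A)⁻¹ d = adj(I−A)·d / det(I−A); in particular x_3 = (0.1725·220 + 0.1275·50 + 0.5225·200) / 0.349375 = 148.825 / 0.349375 ≈ 425.9750.
Intermediate flow from 2 to 3: z_23 = a_23 · x_3 = 0.20 × 148.825 / 0.349375 = 29.765 / 0.349375 ≈ 85.19.

z_23 = 85.19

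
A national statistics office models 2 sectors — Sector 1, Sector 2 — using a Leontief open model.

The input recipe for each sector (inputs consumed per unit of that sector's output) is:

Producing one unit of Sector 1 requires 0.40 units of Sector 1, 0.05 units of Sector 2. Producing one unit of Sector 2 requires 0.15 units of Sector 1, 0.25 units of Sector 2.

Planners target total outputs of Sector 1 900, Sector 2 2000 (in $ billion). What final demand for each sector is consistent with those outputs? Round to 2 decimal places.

d_1 = 240.00, d_2 = 1455.00

I − A =
  [   0.60    -0.15]
  [  -0.05     0.75]
d = (I − A) x:
  d_1 = (+0.60)·900 + (-0.15)·2000 = 240.00
  d_2 = (-0.05)·900 + (+0.75)·2000 = 1455.00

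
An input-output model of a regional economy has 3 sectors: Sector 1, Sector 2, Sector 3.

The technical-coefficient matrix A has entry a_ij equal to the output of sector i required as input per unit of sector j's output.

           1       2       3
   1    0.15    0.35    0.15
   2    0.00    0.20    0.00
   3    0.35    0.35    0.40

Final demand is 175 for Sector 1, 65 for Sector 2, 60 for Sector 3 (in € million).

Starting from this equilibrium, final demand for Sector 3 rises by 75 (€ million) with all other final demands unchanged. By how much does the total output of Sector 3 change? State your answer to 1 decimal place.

Δx_3 = 139.3

I − A =
  [   0.85    -0.35    -0.15]
  [   0.00     0.80     0.00]
  [  -0.35    -0.35     0.60]
Cofactors of I−A, C_ij = (−1)^(i+j)·(minor ij) (rows/columns in the sector order above):
  C_11 = (0.80)(0.60) − (0.00)(-0.35) = 0.4800
  C_12 = −[(0.00)(0.60) − (0.00)(-0.35)] = 0.0000
  C_13 = (0.00)(-0.35) − (0.80)(-0.35) = 0.2800
  C_21 = −[(-0.35)(0.60) − (-0.15)(-0.35)] = 0.2625
  C_22 = (0.85)(0.60) − (-0.15)(-0.35) = 0.4575
  C_23 = −[(0.85)(-0.35) − (-0.35)(-0.35)] = 0.4200
  C_31 = (-0.35)(0.00) − (-0.15)(0.80) = 0.1200
  C_32 = −[(0.85)(0.00) − (-0.15)(0.00)] = 0.0000
  C_33 = (0.85)(0.80) − (-0.35)(0.00) = 0.6800
det(I−A) = Σ_j (I−A)_1j·C_1j = (0.85)(0.4800) + (-0.35)(0.0000) + (-0.15)(0.2800) = 0.3660
adj(I−A) = Cᵀ =
  [ 0.4800   0.2625   0.1200]
  [ 0.0000   0.4575   0.0000]
  [ 0.2800   0.4200   0.6800]
(I − A)⁻¹ = adj(I−A) / det(I−A) ≈
  [   1.3115     0.7172     0.3279]
  [   0.0000     1.2500     0.0000]
  [   0.7650     1.1475     1.8579]
Δx = (I − A)⁻¹ Δd with Δd having +75 in the Sector 3 component and 0 elsewhere.
So Δx_3 = L_33 · (+75), where L_33 = adj(I−A)_33 / det(I−A) = 0.6800 / 0.3660.
Δx_3 = 0.6800 × (+75) / 0.3660 = 51.00 / 0.3660 ≈ 139.3.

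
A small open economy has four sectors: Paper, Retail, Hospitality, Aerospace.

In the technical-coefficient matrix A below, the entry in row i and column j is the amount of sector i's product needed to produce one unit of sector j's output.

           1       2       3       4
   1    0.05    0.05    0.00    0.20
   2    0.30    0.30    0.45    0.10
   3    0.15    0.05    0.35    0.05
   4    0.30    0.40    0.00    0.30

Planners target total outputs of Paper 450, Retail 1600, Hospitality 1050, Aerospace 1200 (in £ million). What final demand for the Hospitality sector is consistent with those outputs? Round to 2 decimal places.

d_3 = 475.00

I − A =
  [   0.95    -0.05     0.00    -0.20]
  [  -0.30     0.70    -0.45    -0.10]
  [  -0.15    -0.05     0.65    -0.05]
  [  -0.30    -0.40     0.00     0.70]
d = (I − A) x:
  d_1 = (+0.95)·450 + (-0.05)·1600 + (+0.00)·1050 + (-0.20)·1200 = 107.50
  d_2 = (-0.30)·450 + (+0.70)·1600 + (-0.45)·1050 + (-0.10)·1200 = 392.50
  d_3 = (-0.15)·450 + (-0.05)·1600 + (+0.65)·1050 + (-0.05)·1200 = 475.00
  d_4 = (-0.30)·450 + (-0.40)·1600 + (+0.00)·1050 + (+0.70)·1200 = 65.00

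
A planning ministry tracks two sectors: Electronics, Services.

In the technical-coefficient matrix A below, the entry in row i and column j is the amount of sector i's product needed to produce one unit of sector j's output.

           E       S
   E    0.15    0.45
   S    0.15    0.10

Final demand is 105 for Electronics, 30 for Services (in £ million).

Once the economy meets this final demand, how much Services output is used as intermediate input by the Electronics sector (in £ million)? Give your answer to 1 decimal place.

z_SE = 23.2

I − A =
  [   0.85    -0.45]
  [  -0.15     0.90]
det(I−A) = (0.85)(0.90) − (-0.45)(-0.15) = 0.6975
adj(I−A) = [[0.90, 0.45], [0.15, 0.85]]
(I − A)⁻¹ = adj(I−A) / det(I−A) ≈
  [   1.2903     0.6452]
  [   0.2151     1.2186]
First solve x = (I − A)⁻¹ d = adj(I−A)·d / det(I−A); in particular x_E = (0.90·105 + 0.45·30) / 0.6975 = 108.00 / 0.6975 ≈ 154.839.
Intermediate flow from S to E: z_SE = a_SE · x_E = 0.15 × 108.00 / 0.6975 = 16.20 / 0.6975 ≈ 23.2.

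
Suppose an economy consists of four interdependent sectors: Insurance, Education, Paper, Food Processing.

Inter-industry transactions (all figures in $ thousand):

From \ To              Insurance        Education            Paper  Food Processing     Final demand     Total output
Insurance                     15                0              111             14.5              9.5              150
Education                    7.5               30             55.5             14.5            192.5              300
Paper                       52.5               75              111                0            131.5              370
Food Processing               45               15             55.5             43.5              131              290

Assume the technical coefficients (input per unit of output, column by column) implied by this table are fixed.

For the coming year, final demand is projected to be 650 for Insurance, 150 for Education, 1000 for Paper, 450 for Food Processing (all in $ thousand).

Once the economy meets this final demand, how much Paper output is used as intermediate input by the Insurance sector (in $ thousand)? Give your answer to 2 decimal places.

Technical coefficients a_ij = z_ij / X_j:
  a_11 = 15/150 = 0.10, a_21 = 7.5/150 = 0.05, a_31 = 52.5/150 = 0.35, a_41 = 45/150 = 0.30
  a_12 = 0/300 = 0.00, a_22 = 30/300 = 0.10, a_32 = 75/300 = 0.25, a_42 = 15/300 = 0.05
  a_13 = 111/370 = 0.30, a_23 = 55.5/370 = 0.15, a_33 = 111/370 = 0.30, a_43 = 55.5/370 = 0.15
  a_14 = 14.5/290 = 0.05, a_24 = 14.5/290 = 0.05, a_34 = 0/290 = 0.00, a_44 = 43.5/290 = 0.15
I − A =
  [   0.90     0.00    -0.30    -0.05]
  [  -0.05     0.90    -0.15    -0.05]
  [  -0.35    -0.25     0.70     0.00]
  [  -0.30    -0.05    -0.15     0.85]
Compute the cofactors C_ij = (−1)^(i+j)·(3×3 minor ij) of I−A; the adjugate is their transpose:
adj(I−A) = Cᵀ =
  [ 0.500000   0.067375   0.235875   0.033375]
  [ 0.087500   0.433125   0.136875   0.030625]
  [ 0.281250   0.188375   0.672625   0.027625]
  [ 0.231250   0.082500   0.210000   0.435000]
det(I−A) = Σ_j (I−A)_1j·C_1j = (0.90)(0.500000) + (0.00)(0.087500) + (-0.30)(0.281250) + (-0.05)(0.231250) = 0.3540625
(I − A)⁻¹ = adj(I−A) / det(I−A) ≈
  [   1.4122     0.1903     0.6662     0.0943]
  [   0.2471     1.2233     0.3866     0.0865]
  [   0.7944     0.5320     1.8997     0.0780]
  [   0.6531     0.2330     0.5931     1.2286]
First solve x = (I − A)⁻¹ d = adj(I−A)·d / det(I−A); in particular x_1 = (0.500000·650 + 0.067375·150 + 0.235875·1000 + 0.033375·450) / 0.3540625 = 586.00 / 0.3540625 ≈ 1655.0750.
Intermediate flow from 3 to 1: z_31 = a_31 · x_1 = 0.35 × 586.00 / 0.3540625 = 205.10 / 0.3540625 ≈ 579.28.

z_31 = 579.28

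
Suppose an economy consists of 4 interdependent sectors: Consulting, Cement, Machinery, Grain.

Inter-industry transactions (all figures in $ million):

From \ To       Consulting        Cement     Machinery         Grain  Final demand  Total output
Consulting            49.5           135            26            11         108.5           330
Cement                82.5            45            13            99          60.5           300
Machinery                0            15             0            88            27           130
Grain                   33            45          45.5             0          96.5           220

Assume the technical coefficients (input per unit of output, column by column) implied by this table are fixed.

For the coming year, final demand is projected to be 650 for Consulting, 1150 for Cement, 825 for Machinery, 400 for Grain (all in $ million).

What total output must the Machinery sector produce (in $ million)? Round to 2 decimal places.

x_3 = 1729.08

Technical coefficients a_ij = z_ij / X_j:
  a_11 = 49.5/330 = 0.15, a_21 = 82.5/330 = 0.25, a_31 = 0/330 = 0.00, a_41 = 33/330 = 0.10
  a_12 = 135/300 = 0.45, a_22 = 45/300 = 0.15, a_32 = 15/300 = 0.05, a_42 = 45/300 = 0.15
  a_13 = 26/130 = 0.20, a_23 = 13/130 = 0.10, a_33 = 0/130 = 0.00, a_43 = 45.5/130 = 0.35
  a_14 = 11/220 = 0.05, a_24 = 99/220 = 0.45, a_34 = 88/220 = 0.40, a_44 = 0/220 = 0.00
I − A =
  [   0.85    -0.45    -0.20    -0.05]
  [  -0.25     0.85    -0.10    -0.45]
  [   0.00    -0.05     1.00    -0.40]
  [  -0.10    -0.15    -0.35     1.00]
Compute the cofactors C_ij = (−1)^(i+j)·(3×3 minor ij) of I−A; the adjugate is their transpose:
adj(I−A) = Cᵀ =
  [ 0.644625   0.417375   0.288000   0.335250]
  [ 0.264000   0.718000   0.281750   0.449000]
  [ 0.063750   0.111250   0.526250   0.263750]
  [ 0.126375   0.188375   0.255250   0.603250]
det(I−A) = Σ_j (I−A)_1j·C_1j = (0.85)(0.644625) + (-0.45)(0.264000) + (-0.20)(0.063750) + (-0.05)(0.126375) = 0.4100625
(I − A)⁻¹ = adj(I−A) / det(I−A) ≈
  [   1.5720     1.0178     0.7023     0.8176]
  [   0.6438     1.7510     0.6871     1.0950]
  [   0.1555     0.2713     1.2833     0.6432]
  [   0.3082     0.4594     0.6225     1.4711]
x = (I − A)⁻¹ d = adj(I−A)·d / det(I−A), with det(I−A) = 0.4100625:
  x_1 = (0.644625·650 + 0.417375·1150 + 0.288000·825 + 0.335250·400) / 0.4100625 = 1270.6875 / 0.4100625 ≈ 3098.77
  x_2 = (0.264000·650 + 0.718000·1150 + 0.281750·825 + 0.449000·400) / 0.4100625 = 1409.34375 / 0.4100625 ≈ 3436.90
  x_3 = (0.063750·650 + 0.111250·1150 + 0.526250·825 + 0.263750·400) / 0.4100625 = 709.03125 / 0.4100625 ≈ 1729.08
  x_4 = (0.126375·650 + 0.188375·1150 + 0.255250·825 + 0.603250·400) / 0.4100625 = 750.65625 / 0.4100625 ≈ 1830.59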